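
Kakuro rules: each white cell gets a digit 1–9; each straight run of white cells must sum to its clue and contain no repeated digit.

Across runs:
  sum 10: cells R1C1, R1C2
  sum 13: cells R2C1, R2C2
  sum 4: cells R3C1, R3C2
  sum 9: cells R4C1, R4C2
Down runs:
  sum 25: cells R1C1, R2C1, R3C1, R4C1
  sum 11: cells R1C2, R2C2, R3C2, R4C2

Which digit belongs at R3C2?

3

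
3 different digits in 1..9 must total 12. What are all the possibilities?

{1,2,9}; {1,3,8}; {1,4,7}; {1,5,6}; {2,3,7}; {2,4,6}; {3,4,5}

3 distinct digits from 1–9 sum between 6 and 24.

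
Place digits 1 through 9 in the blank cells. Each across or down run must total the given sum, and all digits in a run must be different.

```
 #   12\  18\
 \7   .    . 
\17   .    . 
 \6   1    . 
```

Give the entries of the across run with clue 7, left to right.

17 in 2 cells must be {8,9}.
R3C2 = 6 − 1 = 5 completes the 6 across.
Given what's placed, R2C2 must be 9 to fit the 17 across and 18 down.
R1C2 = 18 − 14 = 4 completes the 18 down.
R2C1 = 17 − 9 = 8 completes the 17 across.
R1C1 = 7 − 4 = 3 completes the 7 across.

3, 4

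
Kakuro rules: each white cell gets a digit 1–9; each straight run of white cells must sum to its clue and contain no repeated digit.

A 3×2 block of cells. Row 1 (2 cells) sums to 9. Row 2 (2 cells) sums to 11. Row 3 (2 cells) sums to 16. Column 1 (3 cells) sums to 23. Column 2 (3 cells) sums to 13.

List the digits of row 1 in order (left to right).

16 in 2 cells must be {7,9}; 23 in 3 cells must be {6,8,9}.
The 16 across and the 23 down share only 9, so (3,1) = 9.
(3,2) = 16 − 9 = 7 completes the 16 across.
Nothing is forced directly, so branch on (1,1), whose candidates are 6 or 8. If (1,1) = 6: then (1,2) would have to be in {3} for the 9 across but in {1,2,4,5} for the 13 down — contradiction. So (1,1) = 8.
(1,2) = 9 − 8 = 1 completes the 9 across.
(2,1) = 23 − 17 = 6 completes the 23 down.
(2,2) = 11 − 6 = 5 completes the 11 across.

8 1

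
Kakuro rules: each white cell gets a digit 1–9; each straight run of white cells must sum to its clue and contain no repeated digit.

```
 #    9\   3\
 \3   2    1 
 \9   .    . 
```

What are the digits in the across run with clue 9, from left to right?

7, 2

3 in 2 cells must be {1,2}.
R2C1 = 9 − 2 = 7 completes the 9 down.
R2C2 = 9 − 7 = 2 completes the 9 across.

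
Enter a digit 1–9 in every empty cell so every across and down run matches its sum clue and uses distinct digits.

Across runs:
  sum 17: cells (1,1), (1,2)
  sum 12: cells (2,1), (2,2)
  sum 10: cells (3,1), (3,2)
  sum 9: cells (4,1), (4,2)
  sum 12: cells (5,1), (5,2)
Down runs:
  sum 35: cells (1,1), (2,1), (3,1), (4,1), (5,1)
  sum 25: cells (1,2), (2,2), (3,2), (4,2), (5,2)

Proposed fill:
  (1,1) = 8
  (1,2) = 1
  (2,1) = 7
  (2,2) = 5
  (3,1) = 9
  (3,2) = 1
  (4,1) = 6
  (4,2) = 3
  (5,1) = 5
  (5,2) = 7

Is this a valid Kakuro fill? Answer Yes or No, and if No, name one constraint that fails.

No — the across run (1,1)–(1,2) sums to 9, not 17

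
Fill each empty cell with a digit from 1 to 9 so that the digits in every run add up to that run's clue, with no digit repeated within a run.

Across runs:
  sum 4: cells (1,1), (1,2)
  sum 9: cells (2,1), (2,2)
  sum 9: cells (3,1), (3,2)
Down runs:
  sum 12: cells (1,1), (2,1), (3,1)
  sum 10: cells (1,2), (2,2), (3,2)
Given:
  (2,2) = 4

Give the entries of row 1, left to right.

4 in 2 cells must be {1,3}.
Given what's placed, (1,2) must be 1 to fit the 4 across and 10 down.
(2,1) = 9 − 4 = 5 completes the 9 across.
(3,2) = 10 − 5 = 5 completes the 10 down.
(1,1) = 4 − 1 = 3 completes the 4 across.
(3,1) = 9 − 5 = 4 completes the 9 across.

3 1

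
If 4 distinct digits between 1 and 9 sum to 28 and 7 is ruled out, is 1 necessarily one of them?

The only way to make 28 from 4 distinct digits under that restriction is {5,6,8,9}, which does not contain 1.

No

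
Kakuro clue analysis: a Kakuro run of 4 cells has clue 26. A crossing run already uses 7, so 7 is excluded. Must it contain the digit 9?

Yes

Every partition of 26 into 4 distinct digits under that restriction includes 9: {3,6,8,9}, {4,5,8,9}.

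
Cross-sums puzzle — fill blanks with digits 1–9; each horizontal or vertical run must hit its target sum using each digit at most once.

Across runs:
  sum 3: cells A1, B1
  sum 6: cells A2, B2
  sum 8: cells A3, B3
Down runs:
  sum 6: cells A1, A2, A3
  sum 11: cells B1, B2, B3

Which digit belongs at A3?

3

3 in 2 cells must be {1,2}; 6 in 3 cells must be {1,2,3}.
Nothing is forced directly, so branch on A1, whose candidates are 1 or 2. If A1 = 2: that forces B1 = 1, A2 = 1, after which B2 would have to be in {5} for the 6 across but in {2,3,4,6,7,8} for the 11 down — contradiction. So A1 = 1.
B1 = 3 − 1 = 2 completes the 3 across.
Given what's placed, A2 must be 2 to fit the 6 across and 6 down.
B2 = 6 − 2 = 4 completes the 6 across.
A3 = 6 − 3 = 3 completes the 6 down.
B3 = 8 − 3 = 5 completes the 8 across.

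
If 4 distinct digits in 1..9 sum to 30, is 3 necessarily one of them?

No

The only way to make 30 from 4 distinct digits is {6,7,8,9}, which does not contain 3.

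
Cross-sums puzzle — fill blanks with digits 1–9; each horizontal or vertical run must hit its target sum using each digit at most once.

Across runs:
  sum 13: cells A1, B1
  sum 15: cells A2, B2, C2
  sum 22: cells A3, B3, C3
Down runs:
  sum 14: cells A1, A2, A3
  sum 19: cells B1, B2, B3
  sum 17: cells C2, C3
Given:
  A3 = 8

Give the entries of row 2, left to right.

1, 6, 8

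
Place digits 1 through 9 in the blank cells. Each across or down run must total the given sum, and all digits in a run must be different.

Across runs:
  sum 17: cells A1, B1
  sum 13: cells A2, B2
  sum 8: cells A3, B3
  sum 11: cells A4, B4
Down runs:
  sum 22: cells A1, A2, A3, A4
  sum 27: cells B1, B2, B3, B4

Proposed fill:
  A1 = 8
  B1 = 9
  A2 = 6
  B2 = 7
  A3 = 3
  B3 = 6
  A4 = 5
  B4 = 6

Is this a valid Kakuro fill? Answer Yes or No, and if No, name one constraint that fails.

No — the across run A3–B3 sums to 9, not 8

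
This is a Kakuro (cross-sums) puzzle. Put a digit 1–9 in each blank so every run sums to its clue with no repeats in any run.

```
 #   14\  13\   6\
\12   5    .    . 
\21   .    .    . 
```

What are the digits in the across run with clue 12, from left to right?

5 6 1

R2C1 = 14 − 5 = 9 completes the 14 down.
Nothing is forced directly, so branch on R1C2, whose candidates are 4 or 6. If R1C2 = 4: then R1C3 would have to be in {3} for the 12 across but in {1,2,4,5} for the 6 down — contradiction. So R1C2 = 6.
R1C3 = 12 − 11 = 1 completes the 12 across.
R2C2 = 13 − 6 = 7 completes the 13 down.
R2C3 = 21 − 16 = 5 completes the 21 across.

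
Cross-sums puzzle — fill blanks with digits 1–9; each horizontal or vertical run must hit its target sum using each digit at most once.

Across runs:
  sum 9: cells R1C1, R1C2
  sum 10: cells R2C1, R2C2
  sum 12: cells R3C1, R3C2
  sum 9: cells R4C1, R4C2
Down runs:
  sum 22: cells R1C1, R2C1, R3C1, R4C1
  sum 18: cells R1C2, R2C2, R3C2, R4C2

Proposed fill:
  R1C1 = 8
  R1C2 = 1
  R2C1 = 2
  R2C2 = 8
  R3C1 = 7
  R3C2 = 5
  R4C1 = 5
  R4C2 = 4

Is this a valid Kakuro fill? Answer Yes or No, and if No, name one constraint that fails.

Yes

Across: 8+1=9; 2+8=10; 7+5=12; 5+4=9. Down: 8+2+7+5=22; 1+8+5+4=18. No digit repeats within any run.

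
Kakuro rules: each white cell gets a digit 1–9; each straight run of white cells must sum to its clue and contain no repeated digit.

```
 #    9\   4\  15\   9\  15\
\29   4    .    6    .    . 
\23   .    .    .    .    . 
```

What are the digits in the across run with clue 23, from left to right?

4 in 2 cells must be {1,3}.
R1C2 = 3: the only remaining digit allowed by both the 29 across and the 4 down.
R1C4 = 7: the only remaining digit allowed by both the 29 across and the 9 down.
R1C5 = 29 − 20 = 9 completes the 29 across.
R2C1 = 9 − 4 = 5 completes the 9 down.
R2C2 = 4 − 3 = 1 completes the 4 down.
R2C3 = 15 − 6 = 9 completes the 15 down.
R2C4 = 9 − 7 = 2 completes the 9 down.
R2C5 = 23 − 17 = 6 completes the 23 across.

5 1 9 2 6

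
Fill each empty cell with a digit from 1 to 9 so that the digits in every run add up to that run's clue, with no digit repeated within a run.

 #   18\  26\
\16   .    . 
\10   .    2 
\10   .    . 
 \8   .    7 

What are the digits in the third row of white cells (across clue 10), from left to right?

16 in 2 cells must be {7,9}.
Given what's placed, R1C2 must be 9 to fit the 16 across and 26 down.
R2C1 = 10 − 2 = 8 completes the 10 across.
R3C2 = 26 − 18 = 8 completes the 26 down.
R4C1 = 8 − 7 = 1 completes the 8 across.
R1C1 = 16 − 9 = 7 completes the 16 across.
R3C1 = 10 − 8 = 2 completes the 10 across.

2, 8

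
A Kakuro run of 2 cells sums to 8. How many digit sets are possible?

3

2 distinct digits from 1–9 sum between 3 and 17.
Enumerating: {1,7}, {2,6}, {3,5}.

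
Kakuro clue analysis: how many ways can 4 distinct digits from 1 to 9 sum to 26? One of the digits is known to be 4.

2

4 distinct digits from 1–9 sum between 10 and 30.
Keeping only sets containing 4.
Enumerating: {4,5,8,9}, {4,6,7,9}.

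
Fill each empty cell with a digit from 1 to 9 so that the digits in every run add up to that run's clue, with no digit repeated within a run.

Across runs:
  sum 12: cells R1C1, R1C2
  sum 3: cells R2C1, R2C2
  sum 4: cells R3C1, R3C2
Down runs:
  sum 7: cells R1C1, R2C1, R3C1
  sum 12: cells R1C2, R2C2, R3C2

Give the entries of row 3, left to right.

1 3

3 in 2 cells must be {1,2}; 4 in 2 cells must be {1,3}; 7 in 3 cells must be {1,2,4}.
The 12 across and the 7 down share only 4, so R1C1 = 4.
R1C2 = 12 − 4 = 8 completes the 12 across.
Given what's placed, R2C2 must be 1 to fit the 3 across and 12 down.
R3C1 = 1: the only remaining digit allowed by both the 4 across and the 7 down.
R3C2 = 4 − 1 = 3 completes the 4 across.
R2C1 = 3 − 1 = 2 completes the 3 across.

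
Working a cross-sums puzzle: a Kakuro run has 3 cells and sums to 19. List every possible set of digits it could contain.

3 distinct digits from 1–9 sum between 6 and 24.

{2,8,9}; {3,7,9}; {4,6,9}; {4,7,8}; {5,6,8}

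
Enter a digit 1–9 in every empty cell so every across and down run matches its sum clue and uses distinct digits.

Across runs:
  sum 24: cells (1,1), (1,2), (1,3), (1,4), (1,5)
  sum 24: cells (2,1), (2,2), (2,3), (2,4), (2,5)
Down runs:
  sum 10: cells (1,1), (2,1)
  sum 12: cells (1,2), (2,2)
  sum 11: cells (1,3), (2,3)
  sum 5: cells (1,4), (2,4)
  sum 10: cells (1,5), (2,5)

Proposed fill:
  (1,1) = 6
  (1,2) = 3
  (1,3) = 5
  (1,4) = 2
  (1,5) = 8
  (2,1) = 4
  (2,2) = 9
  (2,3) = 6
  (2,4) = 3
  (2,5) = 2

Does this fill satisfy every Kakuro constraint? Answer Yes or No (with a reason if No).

Across: 6+3+5+2+8=24; 4+9+6+3+2=24. Down: 6+4=10; 3+9=12; 5+6=11; 2+3=5; 8+2=10. No digit repeats within any run.

Yes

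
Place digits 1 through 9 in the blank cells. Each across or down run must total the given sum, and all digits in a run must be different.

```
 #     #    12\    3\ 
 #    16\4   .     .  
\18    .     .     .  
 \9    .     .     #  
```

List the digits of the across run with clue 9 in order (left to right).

7 2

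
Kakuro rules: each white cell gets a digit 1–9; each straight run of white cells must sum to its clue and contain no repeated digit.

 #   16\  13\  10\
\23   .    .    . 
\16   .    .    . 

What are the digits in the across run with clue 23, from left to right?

9 8 6

23 in 3 cells must be {6,8,9}; 16 in 2 cells must be {7,9}.
The 23 across and the 16 down share only 9, so R1C1 = 9.
R2C1 = 16 − 9 = 7 completes the 16 down.
Nothing is forced directly, so branch on R1C2, whose candidates are 6 or 8. If R1C2 = 6: that forces R1C3 = 8, after which R2C2 would have to be in {1,3,4,5,6,8} for the 16 across but in {7} for the 13 down — contradiction. So R1C2 = 8.
R1C3 = 23 − 17 = 6 completes the 23 across.
R2C2 = 13 − 8 = 5 completes the 13 down.
R2C3 = 16 − 12 = 4 completes the 16 across.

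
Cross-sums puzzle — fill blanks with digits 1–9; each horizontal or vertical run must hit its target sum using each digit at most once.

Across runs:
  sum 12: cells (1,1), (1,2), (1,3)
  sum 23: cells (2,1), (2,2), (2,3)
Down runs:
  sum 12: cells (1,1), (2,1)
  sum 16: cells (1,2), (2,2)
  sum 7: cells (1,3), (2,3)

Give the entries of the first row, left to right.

4, 7, 1

23 in 3 cells must be {6,8,9}; 16 in 2 cells must be {7,9}.
The 23 across and the 16 down share only 9, so (2,2) = 9.
Given what's placed, (2,3) must be 6 to fit the 23 across and 7 down.
(1,2) = 16 − 9 = 7 completes the 16 down.
(1,3) = 7 − 6 = 1 completes the 7 down.
(2,1) = 23 − 15 = 8 completes the 23 across.
(1,1) = 12 − 8 = 4 completes the 12 across.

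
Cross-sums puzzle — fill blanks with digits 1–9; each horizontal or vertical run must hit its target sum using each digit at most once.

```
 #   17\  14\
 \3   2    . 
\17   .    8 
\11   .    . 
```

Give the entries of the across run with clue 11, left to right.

6 5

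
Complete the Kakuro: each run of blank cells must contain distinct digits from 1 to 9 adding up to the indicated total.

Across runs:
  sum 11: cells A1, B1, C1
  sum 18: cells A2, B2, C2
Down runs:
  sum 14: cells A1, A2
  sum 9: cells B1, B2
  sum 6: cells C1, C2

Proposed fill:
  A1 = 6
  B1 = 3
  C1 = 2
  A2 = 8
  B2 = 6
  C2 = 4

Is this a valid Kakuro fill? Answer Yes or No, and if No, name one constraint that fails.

Across: 6+3+2=11; 8+6+4=18. Down: 6+8=14; 3+6=9; 2+4=6. No digit repeats within any run.

Yes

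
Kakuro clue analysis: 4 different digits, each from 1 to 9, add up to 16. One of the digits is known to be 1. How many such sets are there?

4 distinct digits from 1–9 sum between 10 and 30.
Keeping only sets containing 1.
Enumerating: {1,2,4,9}, {1,2,5,8}, {1,2,6,7}, {1,3,4,8}, {1,3,5,7}, {1,4,5,6}.

6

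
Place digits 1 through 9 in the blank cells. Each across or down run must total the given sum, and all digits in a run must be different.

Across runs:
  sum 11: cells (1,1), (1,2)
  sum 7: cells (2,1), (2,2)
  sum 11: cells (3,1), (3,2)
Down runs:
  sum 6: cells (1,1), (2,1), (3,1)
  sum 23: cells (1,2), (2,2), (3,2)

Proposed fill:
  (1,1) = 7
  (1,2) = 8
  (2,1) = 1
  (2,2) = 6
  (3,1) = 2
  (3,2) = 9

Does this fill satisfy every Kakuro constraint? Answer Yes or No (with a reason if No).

No — the across run (1,1)–(1,2) sums to 15, not 11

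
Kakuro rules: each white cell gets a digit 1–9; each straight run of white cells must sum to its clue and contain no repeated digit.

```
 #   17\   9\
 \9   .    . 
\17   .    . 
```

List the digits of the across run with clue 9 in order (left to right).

8 1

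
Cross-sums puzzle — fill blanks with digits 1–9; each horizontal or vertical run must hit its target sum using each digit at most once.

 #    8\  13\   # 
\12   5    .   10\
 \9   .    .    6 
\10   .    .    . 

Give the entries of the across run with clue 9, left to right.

R1C2 = 12 − 5 = 7 completes the 12 across.
R3C3 = 10 − 6 = 4 completes the 10 down.
Given what's placed, R3C1 must be 1 to fit the 10 across and 8 down.
R3C2 = 10 − 5 = 5 completes the 10 across.
R2C1 = 8 − 6 = 2 completes the 8 down.
R2C2 = 9 − 8 = 1 completes the 9 across.

2 1 6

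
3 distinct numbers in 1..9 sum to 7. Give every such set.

3 distinct digits from 1–9 sum between 6 and 24.
Only one set works: {1,2,4}.

{1,2,4}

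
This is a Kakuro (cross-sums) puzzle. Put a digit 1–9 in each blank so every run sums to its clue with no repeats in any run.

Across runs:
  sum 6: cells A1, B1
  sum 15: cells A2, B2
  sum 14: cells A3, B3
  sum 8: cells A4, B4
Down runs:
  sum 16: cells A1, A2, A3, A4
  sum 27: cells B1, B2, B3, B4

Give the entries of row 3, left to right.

5 9

Nothing is forced directly, so branch on B1, whose candidates are 4 or 5. If B1 = 4: that forces A1 = 2, B4 = 6, after which A4 would have to be in {2} for the 8 across but in {1,3,4,5,6,7,8,9} for the 16 down — contradiction. So B1 = 5.
A1 = 6 − 5 = 1 completes the 6 across.
Nothing is forced directly, so branch on B4, whose candidates are 6 or 7. If B4 = 7: then A4 would have to be in {1} for the 8 across but in {2,3,4,5,6,7,8,9} for the 16 down — contradiction. So B4 = 6.
B3 = 9: the only remaining digit allowed by both the 14 across and the 27 down.
A4 = 8 − 6 = 2 completes the 8 across.
B2 = 27 − 20 = 7 completes the 27 down.
A3 = 14 − 9 = 5 completes the 14 across.
A2 = 15 − 7 = 8 completes the 15 across.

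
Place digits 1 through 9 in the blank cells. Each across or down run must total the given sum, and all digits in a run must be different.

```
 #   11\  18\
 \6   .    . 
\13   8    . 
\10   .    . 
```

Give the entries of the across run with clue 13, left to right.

R2C2 = 13 − 8 = 5 completes the 13 across.
Given what's placed, R1C2 must be 4 to fit the 6 across and 18 down.
R3C2 = 18 − 9 = 9 completes the 18 down.
R1C1 = 6 − 4 = 2 completes the 6 across.
R3C1 = 10 − 9 = 1 completes the 10 across.

8, 5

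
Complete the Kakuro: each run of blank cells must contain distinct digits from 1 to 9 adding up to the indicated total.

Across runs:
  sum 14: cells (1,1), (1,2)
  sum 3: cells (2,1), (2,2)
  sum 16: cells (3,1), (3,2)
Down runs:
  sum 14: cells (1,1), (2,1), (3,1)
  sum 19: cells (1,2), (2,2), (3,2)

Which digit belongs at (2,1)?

1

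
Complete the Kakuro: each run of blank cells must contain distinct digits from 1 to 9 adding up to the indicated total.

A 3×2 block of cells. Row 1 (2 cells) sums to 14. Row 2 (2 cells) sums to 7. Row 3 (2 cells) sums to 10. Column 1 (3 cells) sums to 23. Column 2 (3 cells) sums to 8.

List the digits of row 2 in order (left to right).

6 1

23 in 3 cells must be {6,8,9}.
The 14 across and the 8 down share only 5, so (1,2) = 5.
The 7 across and the 23 down share only 6, so (2,1) = 6.
(2,2) = 7 − 6 = 1 completes the 7 across.
(3,2) = 8 − 6 = 2 completes the 8 down.
(1,1) = 14 − 5 = 9 completes the 14 across.
(3,1) = 10 − 2 = 8 completes the 10 across.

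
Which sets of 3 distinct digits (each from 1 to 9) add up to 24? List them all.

{7,8,9}

3 distinct digits from 1–9 sum between 6 and 24.
Only one set works: {7,8,9}.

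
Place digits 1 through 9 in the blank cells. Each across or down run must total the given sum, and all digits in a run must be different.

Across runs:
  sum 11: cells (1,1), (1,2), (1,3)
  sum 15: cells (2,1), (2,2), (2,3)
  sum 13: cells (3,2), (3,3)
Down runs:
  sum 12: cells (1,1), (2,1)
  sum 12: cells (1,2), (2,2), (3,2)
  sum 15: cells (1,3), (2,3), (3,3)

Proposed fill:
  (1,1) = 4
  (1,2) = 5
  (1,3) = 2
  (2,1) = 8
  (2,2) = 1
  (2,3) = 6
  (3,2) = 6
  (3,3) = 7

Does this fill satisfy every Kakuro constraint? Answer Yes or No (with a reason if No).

Yes

Across: 4+5+2=11; 8+1+6=15; 6+7=13. Down: 4+8=12; 5+1+6=12; 2+6+7=15. No digit repeats within any run.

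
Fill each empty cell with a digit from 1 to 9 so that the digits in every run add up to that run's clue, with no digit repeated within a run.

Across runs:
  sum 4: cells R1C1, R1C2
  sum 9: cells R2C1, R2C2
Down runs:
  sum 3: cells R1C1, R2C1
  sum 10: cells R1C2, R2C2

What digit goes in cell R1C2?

3

4 in 2 cells must be {1,3}; 3 in 2 cells must be {1,2}.
The 4 across and the 3 down share only 1, so R1C1 = 1.
R1C2 = 4 − 1 = 3 completes the 4 across.
R2C1 = 3 − 1 = 2 completes the 3 down.
R2C2 = 9 − 2 = 7 completes the 9 across.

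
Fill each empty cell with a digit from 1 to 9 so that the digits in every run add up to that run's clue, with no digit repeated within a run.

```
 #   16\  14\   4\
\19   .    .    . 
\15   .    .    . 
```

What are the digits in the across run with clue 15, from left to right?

9 5 1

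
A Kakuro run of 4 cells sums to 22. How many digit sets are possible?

4 distinct digits from 1–9 sum between 10 and 30.

11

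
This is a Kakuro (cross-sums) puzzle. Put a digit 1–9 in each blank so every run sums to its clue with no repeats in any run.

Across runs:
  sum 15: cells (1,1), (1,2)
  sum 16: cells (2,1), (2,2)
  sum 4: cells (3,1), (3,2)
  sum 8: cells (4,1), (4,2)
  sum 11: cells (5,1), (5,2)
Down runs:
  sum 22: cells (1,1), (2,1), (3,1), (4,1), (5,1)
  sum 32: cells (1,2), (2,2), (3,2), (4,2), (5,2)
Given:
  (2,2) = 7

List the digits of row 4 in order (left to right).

3, 5

16 in 2 cells must be {7,9}; 4 in 2 cells must be {1,3}.
(2,1) = 16 − 7 = 9 completes the 16 across.
Given what's placed, (3,2) must be 3 to fit the 4 across and 32 down.
Given what's placed, (4,2) must be 5 to fit the 8 across and 32 down.
(3,1) = 4 − 3 = 1 completes the 4 across.
(4,1) = 8 − 5 = 3 completes the 8 across.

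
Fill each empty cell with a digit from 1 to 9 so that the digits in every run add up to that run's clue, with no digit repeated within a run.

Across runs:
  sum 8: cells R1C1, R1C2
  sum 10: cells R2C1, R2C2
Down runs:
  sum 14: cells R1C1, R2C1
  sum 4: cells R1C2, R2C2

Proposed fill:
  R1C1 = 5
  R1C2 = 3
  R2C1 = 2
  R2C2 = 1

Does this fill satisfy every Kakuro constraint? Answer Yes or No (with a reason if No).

No — the across run R2C1–R2C2 sums to 3, not 10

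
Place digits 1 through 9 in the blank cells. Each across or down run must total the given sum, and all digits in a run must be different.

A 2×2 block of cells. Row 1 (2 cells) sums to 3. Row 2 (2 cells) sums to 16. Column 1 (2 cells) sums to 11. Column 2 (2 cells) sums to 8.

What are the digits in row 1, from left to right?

3 in 2 cells must be {1,2}; 16 in 2 cells must be {7,9}.
The 3 across and the 11 down share only 2, so (1,1) = 2.
(1,2) = 3 − 2 = 1 completes the 3 across.
(2,1) = 11 − 2 = 9 completes the 11 down.
(2,2) = 16 − 9 = 7 completes the 16 across.

2, 1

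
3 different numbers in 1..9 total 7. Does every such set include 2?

Yes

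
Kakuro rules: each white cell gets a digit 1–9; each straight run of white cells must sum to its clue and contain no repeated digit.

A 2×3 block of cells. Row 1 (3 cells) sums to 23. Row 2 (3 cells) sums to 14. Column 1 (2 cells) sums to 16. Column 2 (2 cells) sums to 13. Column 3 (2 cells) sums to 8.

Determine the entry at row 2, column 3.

2

23 in 3 cells must be {6,8,9}; 16 in 2 cells must be {7,9}.
The 23 across and the 16 down share only 9, so (1,1) = 9.
Given what's placed, (1,3) must be 6 to fit the 23 across and 8 down.
(2,1) = 16 − 9 = 7 completes the 16 down.
(2,3) = 8 − 6 = 2 completes the 8 down.
(1,2) = 23 − 15 = 8 completes the 23 across.
(2,2) = 14 − 9 = 5 completes the 14 across.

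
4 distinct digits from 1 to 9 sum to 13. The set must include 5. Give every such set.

{1,3,4,5}

4 distinct digits from 1–9 sum between 10 and 30.
Keeping only sets containing 5.
Only one set works: {1,3,4,5}.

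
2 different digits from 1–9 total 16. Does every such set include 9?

Yes

The only way to make 16 from 2 distinct digits is {7,9}, which contains 9.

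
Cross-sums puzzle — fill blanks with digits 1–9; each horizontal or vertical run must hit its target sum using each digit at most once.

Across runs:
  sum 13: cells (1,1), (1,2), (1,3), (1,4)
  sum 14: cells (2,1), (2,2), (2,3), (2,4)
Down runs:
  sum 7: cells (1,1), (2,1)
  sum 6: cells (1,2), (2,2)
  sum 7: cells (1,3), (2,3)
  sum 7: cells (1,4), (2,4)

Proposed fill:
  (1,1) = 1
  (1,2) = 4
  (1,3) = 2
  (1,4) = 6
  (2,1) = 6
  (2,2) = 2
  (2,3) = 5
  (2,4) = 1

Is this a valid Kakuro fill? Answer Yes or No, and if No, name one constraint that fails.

Across: 1+4+2+6=13; 6+2+5+1=14. Down: 1+6=7; 4+2=6; 2+5=7; 6+1=7. No digit repeats within any run.

Yes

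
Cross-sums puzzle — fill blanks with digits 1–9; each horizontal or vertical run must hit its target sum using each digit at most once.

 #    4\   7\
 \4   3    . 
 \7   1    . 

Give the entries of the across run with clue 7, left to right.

4 in 2 cells must be {1,3}.
R1C2 = 4 − 3 = 1 completes the 4 across.
R2C2 = 7 − 1 = 6 completes the 7 across.

1 6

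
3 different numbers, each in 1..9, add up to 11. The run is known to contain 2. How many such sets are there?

3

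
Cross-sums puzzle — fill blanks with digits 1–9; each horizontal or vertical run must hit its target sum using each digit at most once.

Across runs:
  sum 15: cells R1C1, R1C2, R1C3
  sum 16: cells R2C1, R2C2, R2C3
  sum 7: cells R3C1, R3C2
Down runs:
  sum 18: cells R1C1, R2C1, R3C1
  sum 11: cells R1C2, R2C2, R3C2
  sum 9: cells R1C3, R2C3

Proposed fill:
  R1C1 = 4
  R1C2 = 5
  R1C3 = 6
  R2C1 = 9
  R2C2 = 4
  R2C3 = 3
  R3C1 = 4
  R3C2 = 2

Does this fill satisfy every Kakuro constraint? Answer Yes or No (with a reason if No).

No — the across run R3C1–R3C2 sums to 6, not 7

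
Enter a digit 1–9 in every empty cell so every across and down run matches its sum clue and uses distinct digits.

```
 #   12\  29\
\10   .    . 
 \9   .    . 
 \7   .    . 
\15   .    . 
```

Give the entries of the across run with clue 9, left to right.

1, 8

29 in 4 cells must be {5,7,8,9}.
Only 5 fits R3C2 under both its across sum 7 and down sum 29.
The 15 across and the 12 down share only 6, so R4C1 = 6.
R4C2 = 15 − 6 = 9 completes the 15 across.
R3C1 = 7 − 5 = 2 completes the 7 across.
No cell is forced outright now. R1C1 can only be 1 or 3 (the digits allowed by both its 10 across and its 12 down). If R1C1 = 1: then R1C2 would have to be in {9} for the 10 across but in {7,8} for the 29 down — contradiction. So R1C1 = 3.
R1C2 = 10 − 3 = 7 completes the 10 across.
R2C1 = 12 − 11 = 1 completes the 12 down.
R2C2 = 9 − 1 = 8 completes the 9 across.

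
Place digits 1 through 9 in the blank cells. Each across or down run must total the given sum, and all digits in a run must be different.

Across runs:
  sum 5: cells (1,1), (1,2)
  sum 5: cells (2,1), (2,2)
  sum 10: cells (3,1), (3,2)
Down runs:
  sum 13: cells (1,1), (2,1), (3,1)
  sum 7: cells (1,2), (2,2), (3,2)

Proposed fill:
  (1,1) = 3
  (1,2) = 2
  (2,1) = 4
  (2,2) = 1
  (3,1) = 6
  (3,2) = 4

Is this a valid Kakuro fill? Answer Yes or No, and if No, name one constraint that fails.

Across: 3+2=5; 4+1=5; 6+4=10. Down: 3+4+6=13; 2+1+4=7. No digit repeats within any run.

Yes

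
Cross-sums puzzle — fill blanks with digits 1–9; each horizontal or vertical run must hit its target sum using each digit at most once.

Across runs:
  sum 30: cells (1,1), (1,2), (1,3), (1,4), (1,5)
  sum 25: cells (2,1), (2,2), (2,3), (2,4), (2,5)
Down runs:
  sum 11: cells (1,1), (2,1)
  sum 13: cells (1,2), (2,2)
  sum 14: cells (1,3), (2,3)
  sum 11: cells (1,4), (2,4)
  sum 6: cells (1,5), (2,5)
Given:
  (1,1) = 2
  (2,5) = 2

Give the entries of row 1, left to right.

(1,5) = 6 − 2 = 4 completes the 6 down.
(2,1) = 11 − 2 = 9 completes the 11 down.
No cell is forced outright now. (1,4) can only be 7 or 8 or 9 (the digits allowed by both its 30 across and its 11 down). If (1,4) = 7: that forces (2,4) = 4, (2,2) = 7, after which (2,3) would have to be in {3} for the 25 across but in {5,6,8,9} for the 14 down — contradiction. If (1,4) = 9: that forces (1,3) = 8, (2,3) = 6, after which (2,4) would have to be in {1,3,5,7} for the 25 across but in {2} for the 11 down — contradiction. So (1,4) = 8.
Given what's placed, (1,3) must be 9 to fit the 30 across and 14 down.
(2,3) = 14 − 9 = 5 completes the 14 down.
(2,4) = 11 − 8 = 3 completes the 11 down.
(1,2) = 30 − 23 = 7 completes the 30 across.
(2,2) = 25 − 19 = 6 completes the 25 across.

2 7 9 8 4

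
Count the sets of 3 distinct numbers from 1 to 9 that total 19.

5

3 distinct digits from 1–9 sum between 6 and 24.
Enumerating: {2,8,9}, {3,7,9}, {4,6,9}, {4,7,8}, {5,6,8}.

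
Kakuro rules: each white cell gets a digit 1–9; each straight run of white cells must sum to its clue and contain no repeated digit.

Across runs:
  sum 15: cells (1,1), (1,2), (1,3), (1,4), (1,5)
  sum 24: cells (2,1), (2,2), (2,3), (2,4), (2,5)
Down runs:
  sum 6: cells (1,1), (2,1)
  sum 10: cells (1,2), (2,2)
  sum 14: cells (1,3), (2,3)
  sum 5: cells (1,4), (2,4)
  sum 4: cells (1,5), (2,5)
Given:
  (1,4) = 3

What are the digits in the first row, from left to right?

15 in 5 cells must be {1,2,3,4,5}; 4 in 2 cells must be {1,3}.
(1,3) = 5: the only remaining digit allowed by both the 15 across and the 14 down.
(1,5) = 1: the only remaining digit allowed by both the 15 across and the 4 down.
(2,3) = 14 − 5 = 9 completes the 14 down.
(2,4) = 5 − 3 = 2 completes the 5 down.
(2,5) = 4 − 1 = 3 completes the 4 down.
Given what's placed, (2,1) must be 4 to fit the 24 across and 6 down.
(2,2) = 24 − 18 = 6 completes the 24 across.
(1,1) = 6 − 4 = 2 completes the 6 down.
(1,2) = 15 − 11 = 4 completes the 15 across.

2 4 5 3 1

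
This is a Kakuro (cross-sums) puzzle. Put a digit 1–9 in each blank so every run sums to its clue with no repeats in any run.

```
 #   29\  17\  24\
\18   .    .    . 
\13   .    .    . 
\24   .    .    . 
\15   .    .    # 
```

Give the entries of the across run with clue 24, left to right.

8 7 9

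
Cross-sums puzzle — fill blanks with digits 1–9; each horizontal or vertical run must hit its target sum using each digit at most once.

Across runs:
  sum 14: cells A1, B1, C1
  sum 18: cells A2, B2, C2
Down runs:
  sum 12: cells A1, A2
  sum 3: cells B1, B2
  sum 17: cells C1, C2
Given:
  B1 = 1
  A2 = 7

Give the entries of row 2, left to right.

3 in 2 cells must be {1,2}; 17 in 2 cells must be {8,9}.
A1 = 12 − 7 = 5 completes the 12 down.
C1 = 14 − 6 = 8 completes the 14 across.
B2 = 3 − 1 = 2 completes the 3 down.
C2 = 18 − 9 = 9 completes the 18 across.

7, 2, 9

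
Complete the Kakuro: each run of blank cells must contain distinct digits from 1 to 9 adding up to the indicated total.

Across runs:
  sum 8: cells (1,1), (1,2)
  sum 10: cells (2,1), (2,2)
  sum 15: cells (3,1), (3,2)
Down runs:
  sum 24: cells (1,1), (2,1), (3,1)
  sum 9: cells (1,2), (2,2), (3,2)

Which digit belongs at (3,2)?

6

24 in 3 cells must be {7,8,9}.
The 8 across and the 24 down share only 7, so (1,1) = 7.
(1,2) = 8 − 7 = 1 completes the 8 across.
Given what's placed, (3,2) must be 6 to fit the 15 across and 9 down.
(2,2) = 9 − 7 = 2 completes the 9 down.
(3,1) = 15 − 6 = 9 completes the 15 across.
(2,1) = 10 − 2 = 8 completes the 10 across.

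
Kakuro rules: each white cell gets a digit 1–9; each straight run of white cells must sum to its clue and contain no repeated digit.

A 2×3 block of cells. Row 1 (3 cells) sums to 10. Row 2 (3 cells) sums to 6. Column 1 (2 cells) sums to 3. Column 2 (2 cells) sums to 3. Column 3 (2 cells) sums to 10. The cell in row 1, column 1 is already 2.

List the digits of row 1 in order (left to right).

2, 1, 7

6 in 3 cells must be {1,2,3}; 3 in 2 cells must be {1,2}.
Given what's placed, (1,2) must be 1 to fit the 10 across and 3 down.
(1,3) = 10 − 3 = 7 completes the 10 across.
(2,1) = 3 − 2 = 1 completes the 3 down.
(2,2) = 3 − 1 = 2 completes the 3 down.
(2,3) = 6 − 3 = 3 completes the 6 across.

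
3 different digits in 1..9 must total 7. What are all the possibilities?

3 distinct digits from 1–9 sum between 6 and 24.
Only one set works: {1,2,4}.

{1,2,4}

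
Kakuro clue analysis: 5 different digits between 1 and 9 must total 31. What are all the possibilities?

{1,6,7,8,9}; {2,5,7,8,9}; {3,4,7,8,9}; {3,5,6,8,9}; {4,5,6,7,9}

5 distinct digits from 1–9 sum between 15 and 35.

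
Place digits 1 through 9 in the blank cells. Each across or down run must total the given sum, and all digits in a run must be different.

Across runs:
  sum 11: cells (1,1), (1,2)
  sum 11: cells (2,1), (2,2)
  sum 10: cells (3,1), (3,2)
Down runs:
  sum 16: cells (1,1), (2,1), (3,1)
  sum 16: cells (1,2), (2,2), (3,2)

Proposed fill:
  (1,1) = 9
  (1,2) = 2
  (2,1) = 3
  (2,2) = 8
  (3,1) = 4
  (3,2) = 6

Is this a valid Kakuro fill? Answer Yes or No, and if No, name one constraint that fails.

Across: 9+2=11; 3+8=11; 4+6=10. Down: 9+3+4=16; 2+8+6=16. No digit repeats within any run.

Yes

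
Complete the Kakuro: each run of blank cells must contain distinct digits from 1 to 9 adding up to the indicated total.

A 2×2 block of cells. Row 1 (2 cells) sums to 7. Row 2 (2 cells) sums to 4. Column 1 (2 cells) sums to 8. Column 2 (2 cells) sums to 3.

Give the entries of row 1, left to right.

5 2

4 in 2 cells must be {1,3}; 3 in 2 cells must be {1,2}.
The 4 across and the 3 down share only 1, so (2,2) = 1.
(1,2) = 3 − 1 = 2 completes the 3 down.
(2,1) = 4 − 1 = 3 completes the 4 across.
(1,1) = 7 − 2 = 5 completes the 7 across.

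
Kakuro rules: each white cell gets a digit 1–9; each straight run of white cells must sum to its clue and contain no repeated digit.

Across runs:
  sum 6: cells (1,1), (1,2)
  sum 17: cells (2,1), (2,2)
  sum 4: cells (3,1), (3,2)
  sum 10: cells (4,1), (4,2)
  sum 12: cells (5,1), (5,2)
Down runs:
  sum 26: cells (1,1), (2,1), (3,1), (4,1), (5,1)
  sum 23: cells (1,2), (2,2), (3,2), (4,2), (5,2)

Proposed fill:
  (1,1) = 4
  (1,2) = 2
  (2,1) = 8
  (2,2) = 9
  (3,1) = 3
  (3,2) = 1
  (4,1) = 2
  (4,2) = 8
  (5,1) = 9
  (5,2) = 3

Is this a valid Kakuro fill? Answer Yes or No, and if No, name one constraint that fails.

Across: 4+2=6; 8+9=17; 3+1=4; 2+8=10; 9+3=12. Down: 4+8+3+2+9=26; 2+9+1+8+3=23. No digit repeats within any run.

Yes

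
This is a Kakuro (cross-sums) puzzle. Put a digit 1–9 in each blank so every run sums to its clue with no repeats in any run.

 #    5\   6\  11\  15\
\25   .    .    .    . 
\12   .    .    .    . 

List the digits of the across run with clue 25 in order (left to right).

3 5 8 9

Only 6 fits R2C4 under both its across sum 12 and down sum 15.
R1C4 = 15 − 6 = 9 completes the 15 down.
Nothing is forced directly, so branch on R2C3, whose candidates are 2 or 3. If R2C3 = 2: then R1C3 would have to be in {1,2,3,4,5,6,7,8} for the 25 across but in {9} for the 11 down — contradiction. So R2C3 = 3.
R1C3 = 11 − 3 = 8 completes the 11 down.
No cell is forced outright now. R2C1 can only be 1 or 2 (the digits allowed by both its 12 across and its 5 down). If R2C1 = 1: then R1C1 would have to be in {1,2,3,5,6,7} for the 25 across but in {4} for the 5 down — contradiction. So R2C1 = 2.
R1C1 = 5 − 2 = 3 completes the 5 down.
R1C2 = 25 − 20 = 5 completes the 25 across.
R2C2 = 12 − 11 = 1 completes the 12 across.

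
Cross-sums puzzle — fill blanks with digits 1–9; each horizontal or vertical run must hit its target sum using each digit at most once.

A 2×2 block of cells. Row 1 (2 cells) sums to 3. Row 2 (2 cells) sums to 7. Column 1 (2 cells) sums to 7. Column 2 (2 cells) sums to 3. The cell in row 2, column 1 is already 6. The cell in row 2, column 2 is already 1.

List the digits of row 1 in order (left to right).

1 2

3 in 2 cells must be {1,2}.
(1,1) = 7 − 6 = 1 completes the 7 down.
(1,2) = 3 − 1 = 2 completes the 3 across.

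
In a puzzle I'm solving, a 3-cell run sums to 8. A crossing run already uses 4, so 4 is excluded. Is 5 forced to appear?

The only way to make 8 from 3 distinct digits under that restriction is {1,2,5}, which contains 5.

Yes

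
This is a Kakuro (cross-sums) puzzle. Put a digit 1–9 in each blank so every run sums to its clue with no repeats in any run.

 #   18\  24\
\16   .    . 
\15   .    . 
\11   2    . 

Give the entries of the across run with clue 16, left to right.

16 in 2 cells must be {7,9}; 24 in 3 cells must be {7,8,9}.
R3C2 = 11 − 2 = 9 completes the 11 across.
Given what's placed, R1C2 must be 7 to fit the 16 across and 24 down.
R2C2 = 24 − 16 = 8 completes the 24 down.
R1C1 = 16 − 7 = 9 completes the 16 across.
R2C1 = 15 − 8 = 7 completes the 15 across.

9, 7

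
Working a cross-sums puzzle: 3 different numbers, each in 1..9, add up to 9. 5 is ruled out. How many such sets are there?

2

3 distinct digits from 1–9 sum between 6 and 24.
Dropping sets that contain 5.
Enumerating: {1,2,6}, {2,3,4}.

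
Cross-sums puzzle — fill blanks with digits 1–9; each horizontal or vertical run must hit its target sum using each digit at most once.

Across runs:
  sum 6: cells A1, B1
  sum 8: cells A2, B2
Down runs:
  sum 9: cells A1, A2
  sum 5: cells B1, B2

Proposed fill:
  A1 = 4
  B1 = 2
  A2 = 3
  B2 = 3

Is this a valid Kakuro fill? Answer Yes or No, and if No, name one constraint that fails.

No — the across run A2–B2 sums to 6, not 8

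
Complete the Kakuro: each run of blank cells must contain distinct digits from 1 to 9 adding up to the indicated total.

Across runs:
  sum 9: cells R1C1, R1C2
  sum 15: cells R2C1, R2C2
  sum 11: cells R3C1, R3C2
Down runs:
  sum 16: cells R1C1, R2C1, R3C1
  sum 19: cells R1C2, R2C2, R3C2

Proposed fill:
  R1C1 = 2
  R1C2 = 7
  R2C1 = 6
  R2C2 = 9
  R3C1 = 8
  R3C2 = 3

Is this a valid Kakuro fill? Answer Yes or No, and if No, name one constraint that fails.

Yes

Across: 2+7=9; 6+9=15; 8+3=11. Down: 2+6+8=16; 7+9+3=19. No digit repeats within any run.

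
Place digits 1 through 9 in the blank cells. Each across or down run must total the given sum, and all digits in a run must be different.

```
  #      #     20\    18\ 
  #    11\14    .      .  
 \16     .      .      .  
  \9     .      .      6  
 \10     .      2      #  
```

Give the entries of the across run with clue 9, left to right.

2 1 6

Given what's placed, R3C2 must be 1 to fit the 9 across and 20 down.
R4C1 = 10 − 2 = 8 completes the 10 across.
R3C1 = 9 − 7 = 2 completes the 9 across.
R2C1 = 11 − 10 = 1 completes the 11 down.
Nothing is forced directly, so branch on R1C2, whose candidates are 8 or 9. If R1C2 = 8: then R1C3 would have to be in {6} for the 14 across but in {3,4,5,7,8,9} for the 18 down — contradiction. So R1C2 = 9.
R1C3 = 14 − 9 = 5 completes the 14 across.
R2C2 = 20 − 12 = 8 completes the 20 down.
R2C3 = 16 − 9 = 7 completes the 16 across.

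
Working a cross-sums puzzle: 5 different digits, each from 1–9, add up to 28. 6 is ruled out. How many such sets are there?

3

5 distinct digits from 1–9 sum between 15 and 35.
Dropping sets that contain 6.
Enumerating: {1,3,7,8,9}, {2,4,5,8,9}, {3,4,5,7,9}.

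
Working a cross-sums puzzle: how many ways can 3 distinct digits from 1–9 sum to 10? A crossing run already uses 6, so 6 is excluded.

3 distinct digits from 1–9 sum between 6 and 24.
Dropping sets that contain 6.
Enumerating: {1,2,7}, {1,4,5}, {2,3,5}.

3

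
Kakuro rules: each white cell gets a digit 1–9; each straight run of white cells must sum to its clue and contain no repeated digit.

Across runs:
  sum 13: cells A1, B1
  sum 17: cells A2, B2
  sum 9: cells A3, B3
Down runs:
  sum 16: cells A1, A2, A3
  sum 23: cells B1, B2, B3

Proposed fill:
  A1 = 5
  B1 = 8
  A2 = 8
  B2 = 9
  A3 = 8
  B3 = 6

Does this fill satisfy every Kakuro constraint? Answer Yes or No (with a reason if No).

No — the down run A1–A3 sums to 21, not 16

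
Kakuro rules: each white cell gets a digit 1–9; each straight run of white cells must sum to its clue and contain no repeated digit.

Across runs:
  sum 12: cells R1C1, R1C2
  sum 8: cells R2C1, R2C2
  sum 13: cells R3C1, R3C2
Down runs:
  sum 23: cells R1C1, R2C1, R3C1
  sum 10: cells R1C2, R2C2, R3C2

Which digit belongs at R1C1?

9

23 in 3 cells must be {6,8,9}.
The 8 across and the 23 down share only 6, so R2C1 = 6.
R2C2 = 8 − 6 = 2 completes the 8 across.
Nothing is forced directly, so branch on R1C1, whose candidates are 8 or 9. If R1C1 = 8: then R1C2 would have to be in {4} for the 12 across but in {1,3,5,7} for the 10 down — contradiction. So R1C1 = 9.
R1C2 = 12 − 9 = 3 completes the 12 across.
R3C1 = 23 − 15 = 8 completes the 23 down.
R3C2 = 13 − 8 = 5 completes the 13 across.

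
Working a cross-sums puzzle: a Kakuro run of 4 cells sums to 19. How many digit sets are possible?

4 distinct digits from 1–9 sum between 10 and 30.

11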